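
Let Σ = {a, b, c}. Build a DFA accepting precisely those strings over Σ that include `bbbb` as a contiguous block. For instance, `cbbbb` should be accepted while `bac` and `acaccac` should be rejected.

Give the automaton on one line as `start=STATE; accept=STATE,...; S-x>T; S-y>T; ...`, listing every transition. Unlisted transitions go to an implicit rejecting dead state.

Track how much of `bbbb` has been matched so far: state s0 is no progress, s4 is the absorbing accept state reached once `bbbb` has occurred. Intermediate states record partial matches; on a mismatch, fall back to the longest reusable overlap.
5 states suffice.
        a   b   c  
>  s0   s0  s1  s0 
   s1   s0  s2  s0 
   s2   s0  s3  s0 
   s3   s0  s4  s0 
 * s4   s4  s4  s4 
(> = start, * = accepting)

start=s0; accept=s4; s0-a>s0; s0-b>s1; s0-c>s0; s1-a>s0; s1-b>s2; s1-c>s0; s2-a>s0; s2-b>s3; s2-c>s0; s3-a>s0; s3-b>s4; s3-c>s0; s4-a>s4; s4-b>s4; s4-c>s4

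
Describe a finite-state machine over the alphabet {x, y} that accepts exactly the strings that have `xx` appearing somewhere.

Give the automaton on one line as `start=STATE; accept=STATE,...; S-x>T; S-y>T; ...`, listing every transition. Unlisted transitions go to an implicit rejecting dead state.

Track how much of `xx` has been matched so far: state s0 is no progress, s2 is the absorbing accept state reached once `xx` has occurred. Intermediate states record partial matches; on a mismatch, fall back to the longest reusable overlap.
        x   y  
>  s0   s1  s0 
   s1   s2  s0 
 * s2   s2  s2 
(> = start, * = accepting)

start=s0; accept=s2; s0-x>s1; s0-y>s0; s1-x>s2; s1-y>s0; s2-x>s2; s2-y>s2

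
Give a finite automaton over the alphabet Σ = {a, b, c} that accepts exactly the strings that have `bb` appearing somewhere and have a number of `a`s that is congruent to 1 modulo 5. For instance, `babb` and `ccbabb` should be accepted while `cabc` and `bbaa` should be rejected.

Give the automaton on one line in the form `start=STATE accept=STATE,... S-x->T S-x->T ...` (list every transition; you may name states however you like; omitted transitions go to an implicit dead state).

start=q0 accept=q8 q0-a->q1 q0-b->q2 q0-c->q0 q1-a->q3 q1-b->q4 q1-c->q1 q2-a->q1 q2-b->q5 q2-c->q0 q3-a->q6 q3-b->q7 q3-c->q3 q4-a->q3 q4-b->q8 q4-c->q1 q5-a->q8 q5-b->q5 q5-c->q5 q6-a->q9 q6-b->q10 q6-c->q6 q7-a->q6 q7-b->q11 q7-c->q3 q8-a->q11 q8-b->q8 q8-c->q8 q9-a->q0 q9-b->q12 q9-c->q9 q10-a->q9 q10-b->q13 q10-c->q6 q11-a->q13 q11-b->q11 q11-c->q11 q12-a->q0 q12-b->q14 q12-c->q9 q13-a->q14 q13-b->q13 q13-c->q13 q14-a->q5 q14-b->q14 q14-c->q14

Run two small machines in parallel and take their product. The first has 3 states tracking whether and how much of `bb` has been seen; the second has 5 states tracking the count of `a`s modulo 5. A product state is a pair (one from each), accepting exactly when both do.
          a    b    c  
>  q0     q1   q2   q0 
   q1     q3   q4   q1 
   q2     q1   q5   q0 
   q3     q6   q7   q3 
   q4     q3   q8   q1 
   q5     q8   q5   q5 
   q6     q9  q10   q6 
   q7     q6  q11   q3 
 * q8    q11   q8   q8 
   q9     q0  q12   q9 
   q10    q9  q13   q6 
   q11   q13  q11  q11 
   q12    q0  q14   q9 
   q13   q14  q13  q13 
   q14    q5  q14  q14 
(> = start, * = accepting)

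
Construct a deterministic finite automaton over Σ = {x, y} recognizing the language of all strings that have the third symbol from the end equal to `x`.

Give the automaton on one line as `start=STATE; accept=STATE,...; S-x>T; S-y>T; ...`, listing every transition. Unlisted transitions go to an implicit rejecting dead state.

Because acceptance depends on a position counted from the end, the machine has to buffer the most recent 3 symbols. Make each state the string of the last up-to-3 symbols read; on input `x` shift the window left and append `x`. Accept when the buffered window has length 3 and begins with `x`.
15 states suffice.
       x  y 
>  A   B  C 
   B   D  E 
   C   F  G 
   D   H  I 
   E   J  K 
   F   L  M 
   G   N  O 
 * H   H  I 
 * I   J  K 
 * J   L  M 
 * K   N  O 
   L   H  I 
   M   J  K 
   N   L  M 
   O   N  O 
(> = start, * = accepting)

start=A; accept=H,I,J,K; A-x>B; A-y>C; B-x>D; B-y>E; C-x>F; C-y>G; D-x>H; D-y>I; E-x>J; E-y>K; F-x>L; F-y>M; G-x>N; G-y>O; H-x>H; H-y>I; I-x>J; I-y>K; J-x>L; J-y>M; K-x>N; K-y>O; L-x>H; L-y>I; M-x>J; M-y>K; N-x>L; N-y>M; O-x>N; O-y>O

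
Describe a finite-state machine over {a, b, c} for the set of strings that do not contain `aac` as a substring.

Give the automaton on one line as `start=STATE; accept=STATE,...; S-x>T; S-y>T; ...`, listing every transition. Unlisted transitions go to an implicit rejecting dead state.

This is the complement of 'contains `aac`'. Use the same substring-matching states — q0 through q3 holding how much of `aac` has just been matched — but flip the accepting set: everything except the trap q3 accepts.
With 4 states:
        a   b   c  
>* q0   q1  q0  q0 
 * q1   q2  q0  q0 
 * q2   q2  q0  q3 
   q3   q3  q3  q3 
(> = start, * = accepting)

start=q0; accept=q0,q1,q2; q0-a>q1; q0-b>q0; q0-c>q0; q1-a>q2; q1-b>q0; q1-c>q0; q2-a>q2; q2-b>q0; q2-c>q3; q3-a>q3; q3-b>q3; q3-c>q3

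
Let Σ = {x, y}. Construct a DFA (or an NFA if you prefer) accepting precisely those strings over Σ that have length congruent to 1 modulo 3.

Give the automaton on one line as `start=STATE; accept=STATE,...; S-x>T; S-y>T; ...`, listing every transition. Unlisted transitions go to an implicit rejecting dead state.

Count input length modulo 3: every symbol advances one step around the cycle q0 → q1 → q2 → q0. Accept at q1.
With 3 states:
        x   y  
>  q0   q1  q1 
 * q1   q2  q2 
   q2   q0  q0 
(> = start, * = accepting)

start=q0; accept=q1; q0-x>q1; q0-y>q1; q1-x>q2; q1-y>q2; q2-x>q0; q2-y>q0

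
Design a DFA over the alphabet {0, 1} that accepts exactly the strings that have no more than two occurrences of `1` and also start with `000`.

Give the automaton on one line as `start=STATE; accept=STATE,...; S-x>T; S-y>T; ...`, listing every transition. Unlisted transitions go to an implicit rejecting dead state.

Build one automaton per condition and run them in lockstep. The first has 4 states tracking the count of `1`s, saturating at 3; the second has 5 states tracking whether the input so far still matches the prefix `000`. A product state is a pair (one from each), accepting exactly when both do.
A 10-state machine:
        0   1  
>  s0   s1  s2 
   s1   s3  s2 
   s2   s2  s4 
   s3   s5  s2 
   s4   s4  s6 
 * s5   s5  s7 
   s6   s6  s6 
 * s7   s7  s8 
 * s8   s8  s9 
   s9   s9  s9 
(> = start, * = accepting)

start=s0; accept=s5,s7,s8; s0-0>s1; s0-1>s2; s1-0>s3; s1-1>s2; s2-0>s2; s2-1>s4; s3-0>s5; s3-1>s2; s4-0>s4; s4-1>s6; s5-0>s5; s5-1>s7; s6-0>s6; s6-1>s6; s7-0>s7; s7-1>s8; s8-0>s8; s8-1>s9; s9-0>s9; s9-1>s9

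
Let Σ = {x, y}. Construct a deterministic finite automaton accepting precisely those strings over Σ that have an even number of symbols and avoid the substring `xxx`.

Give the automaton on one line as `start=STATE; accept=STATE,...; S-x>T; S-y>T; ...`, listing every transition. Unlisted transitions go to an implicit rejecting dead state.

Handle the two conditions separately and then intersect. One (2 states) tracks the input length modulo 2; the other (4 states) tracks partial matches of the forbidden pattern `xxx`. Each combined state is a pair, one component from each; accept when both components accept. Minimizing collapses redundant product states.
A 7-state machine:
        x   y  
>* S0   S1  S2 
   S1   S3  S0 
   S2   S4  S0 
 * S3   S5  S2 
 * S4   S6  S2 
   S5   S5  S5 
   S6   S5  S0 
(> = start, * = accepting)

start=S0; accept=S0,S3,S4; S0-x>S1; S0-y>S2; S1-x>S3; S1-y>S0; S2-x>S4; S2-y>S0; S3-x>S5; S3-y>S2; S4-x>S6; S4-y>S2; S5-x>S5; S5-y>S5; S6-x>S5; S6-y>S0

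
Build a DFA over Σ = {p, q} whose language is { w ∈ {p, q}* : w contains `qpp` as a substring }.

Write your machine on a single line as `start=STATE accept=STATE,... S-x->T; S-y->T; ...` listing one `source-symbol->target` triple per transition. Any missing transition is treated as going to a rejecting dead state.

start=S0; accept=S3; S0-p->S0; S0-q->S1; S1-p->S2; S1-q->S1; S2-p->S3; S2-q->S1; S3-p->S3; S3-q->S3

Track how much of `qpp` has been matched so far: state S0 is no progress, S3 is the absorbing accept state reached once `qpp` has occurred. Intermediate states record partial matches; on a mismatch, fall back to the longest reusable overlap.
        p   q  
>  S0   S0  S1 
   S1   S2  S1 
   S2   S3  S1 
 * S3   S3  S3 
(> = start, * = accepting)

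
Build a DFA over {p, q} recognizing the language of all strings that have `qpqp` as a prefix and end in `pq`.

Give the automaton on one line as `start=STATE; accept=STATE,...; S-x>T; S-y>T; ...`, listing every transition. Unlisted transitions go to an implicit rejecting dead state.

Handle the two conditions separately and then intersect. The first has 6 states tracking whether the input so far still matches the prefix `qpqp`; the second has 3 states tracking how much of the suffix `pq` has currently been matched. A product state is a pair (one from each), accepting exactly when both do.
10 states suffice.
        p   q  
>  S0   S1  S2 
   S1   S1  S3 
   S2   S4  S5 
   S3   S1  S5 
   S4   S1  S6 
   S5   S1  S5 
   S6   S7  S5 
   S7   S7  S8 
 * S8   S7  S9 
   S9   S7  S9 
(> = start, * = accepting)

start=S0; accept=S8; S0-p>S1; S0-q>S2; S1-p>S1; S1-q>S3; S2-p>S4; S2-q>S5; S3-p>S1; S3-q>S5; S4-p>S1; S4-q>S6; S5-p>S1; S5-q>S5; S6-p>S7; S6-q>S5; S7-p>S7; S7-q>S8; S8-p>S7; S8-q>S9; S9-p>S7; S9-q>S9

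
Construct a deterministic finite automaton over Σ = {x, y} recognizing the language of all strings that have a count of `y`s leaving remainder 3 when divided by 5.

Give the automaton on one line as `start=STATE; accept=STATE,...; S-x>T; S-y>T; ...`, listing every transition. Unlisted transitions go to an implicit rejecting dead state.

start=q0; accept=q3; q0-x>q0; q0-y>q1; q1-x>q1; q1-y>q2; q2-x>q2; q2-y>q3; q3-x>q3; q3-y>q4; q4-x>q4; q4-y>q0

The only thing that matters is how many `y`s have appeared, reduced mod 5. Use one state per residue: q0 for 0, …, q4 for 4. Reading `y` moves to the next residue; anything else stays put. q3 is accepting.
        x   y  
>  q0   q0  q1 
   q1   q1  q2 
   q2   q2  q3 
 * q3   q3  q4 
   q4   q4  q0 
(> = start, * = accepting)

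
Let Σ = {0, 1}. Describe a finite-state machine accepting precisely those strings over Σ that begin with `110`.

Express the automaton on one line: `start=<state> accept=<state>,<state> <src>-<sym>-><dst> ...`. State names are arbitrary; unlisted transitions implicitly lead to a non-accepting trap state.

Walk along `110` while the input agrees: from q0 take `1` to q1, and so on. Any deviation drops to the rejecting sink q4. Once q3 is reached the prefix is confirmed and every continuation is accepted.
A 5-state machine:
        0   1  
>  q0   q4  q1 
   q1   q4  q2 
   q2   q3  q4 
 * q3   q3  q3 
   q4   q4  q4 
(> = start, * = accepting)

start=q0 accept=q3 q0-0->q4 q0-1->q1 q1-0->q4 q1-1->q2 q2-0->q3 q2-1->q4 q3-0->q3 q3-1->q3 q4-0->q4 q4-1->q4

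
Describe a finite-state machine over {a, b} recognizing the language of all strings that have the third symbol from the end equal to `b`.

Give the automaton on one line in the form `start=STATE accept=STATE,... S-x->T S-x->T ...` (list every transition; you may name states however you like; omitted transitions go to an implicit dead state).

start=S0 accept=S11,S12,S13,S14 S0-a->S1 S0-b->S2 S1-a->S3 S1-b->S4 S2-a->S5 S2-b->S6 S3-a->S7 S3-b->S8 S4-a->S9 S4-b->S10 S5-a->S11 S5-b->S12 S6-a->S13 S6-b->S14 S7-a->S7 S7-b->S8 S8-a->S9 S8-b->S10 S9-a->S11 S9-b->S12 S10-a->S13 S10-b->S14 S11-a->S7 S11-b->S8 S12-a->S9 S12-b->S10 S13-a->S11 S13-b->S12 S14-a->S13 S14-b->S14

Because acceptance depends on a position counted from the end, the machine has to buffer the most recent 3 symbols. Make each state the string of the last up-to-3 symbols read; on input `x` shift the window left and append `x`. Accept when the buffered window has length 3 and begins with `b`.
15 states suffice.
          a    b  
>  S0     S1   S2 
   S1     S3   S4 
   S2     S5   S6 
   S3     S7   S8 
   S4     S9  S10 
   S5    S11  S12 
   S6    S13  S14 
   S7     S7   S8 
   S8     S9  S10 
   S9    S11  S12 
   S10   S13  S14 
 * S11    S7   S8 
 * S12    S9  S10 
 * S13   S11  S12 
 * S14   S13  S14 
(> = start, * = accepting)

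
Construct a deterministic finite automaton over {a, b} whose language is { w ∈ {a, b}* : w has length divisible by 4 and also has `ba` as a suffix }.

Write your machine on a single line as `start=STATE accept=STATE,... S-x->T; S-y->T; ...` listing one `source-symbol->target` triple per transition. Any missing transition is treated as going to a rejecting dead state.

Build one automaton per condition and run them in lockstep. One (4 states) tracks the input length modulo 4; the other (3 states) tracks how much of the suffix `ba` has currently been matched. Each combined state is a pair, one component from each; accept when both components accept.
12 states suffice.
          a    b  
>  q0     q1   q2 
   q1     q3   q4 
   q2     q5   q4 
   q3     q6   q7 
   q4     q8   q7 
   q5     q6   q7 
   q6     q0   q9 
   q7    q10   q9 
   q8     q0   q9 
   q9    q11   q2 
 * q10    q1   q2 
   q11    q3   q4 
(> = start, * = accepting)

start=q0; accept=q10; q0-a->q1; q0-b->q2; q1-a->q3; q1-b->q4; q2-a->q5; q2-b->q4; q3-a->q6; q3-b->q7; q4-a->q8; q4-b->q7; q5-a->q6; q5-b->q7; q6-a->q0; q6-b->q9; q7-a->q10; q7-b->q9; q8-a->q0; q8-b->q9; q9-a->q11; q9-b->q2; q10-a->q1; q10-b->q2; q11-a->q3; q11-b->q4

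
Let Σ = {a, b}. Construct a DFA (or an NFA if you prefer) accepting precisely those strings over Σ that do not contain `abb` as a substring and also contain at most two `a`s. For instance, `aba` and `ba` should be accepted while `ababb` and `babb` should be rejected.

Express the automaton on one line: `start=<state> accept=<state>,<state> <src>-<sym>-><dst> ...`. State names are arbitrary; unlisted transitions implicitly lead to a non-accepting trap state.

Handle the two conditions separately and then intersect. One (4 states) tracks partial matches of the forbidden pattern `abb`; the other (4 states) tracks the count of `a`s, saturating at 3. Each combined state is a pair, one component from each; accept when both components accept. Equivalent product states are then merged.
6 states suffice.
        a   b  
>* q0   q1  q0 
 * q1   q2  q3 
 * q2   q4  q5 
 * q3   q2  q4 
   q4   q4  q4 
 * q5   q4  q4 
(> = start, * = accepting)

start=q0 accept=q0,q1,q2,q3,q5 q0-a->q1 q0-b->q0 q1-a->q2 q1-b->q3 q2-a->q4 q2-b->q5 q3-a->q2 q3-b->q4 q4-a->q4 q4-b->q4 q5-a->q4 q5-b->q4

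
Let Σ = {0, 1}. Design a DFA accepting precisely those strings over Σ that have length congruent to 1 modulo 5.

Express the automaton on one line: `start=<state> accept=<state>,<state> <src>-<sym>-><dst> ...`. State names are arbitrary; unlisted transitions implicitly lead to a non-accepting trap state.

start=S0 accept=S1 S0-0->S1 S0-1->S1 S1-0->S2 S1-1->S2 S2-0->S3 S2-1->S3 S3-0->S4 S3-1->S4 S4-0->S0 S4-1->S0

Count input length modulo 5: every symbol advances one step around the cycle S0 → S1 → S2 → S3 → S4 → S0. Accept at S1.
5 states suffice.
        0   1  
>  S0   S1  S1 
 * S1   S2  S2 
   S2   S3  S3 
   S3   S4  S4 
   S4   S0  S0 
(> = start, * = accepting)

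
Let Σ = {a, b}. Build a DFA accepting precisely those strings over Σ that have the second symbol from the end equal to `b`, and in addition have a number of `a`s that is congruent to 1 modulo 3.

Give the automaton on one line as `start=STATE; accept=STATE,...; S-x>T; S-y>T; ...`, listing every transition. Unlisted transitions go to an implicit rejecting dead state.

Build one automaton per condition and run them in lockstep. The first has 7 states tracking the last 2 symbols read; the second has 3 states tracking the count of `a`s modulo 3. A product state is a pair (one from each), accepting exactly when both do.
A 15-state machine:
          a    b  
>  q0     q1   q2 
   q1     q3   q4 
   q2     q5   q6 
   q3     q7   q8 
   q4     q9  q10 
 * q5     q3   q4 
   q6     q5   q6 
   q7    q11  q12 
   q8    q13  q14 
   q9     q7   q8 
 * q10    q9  q10 
   q11    q3   q4 
   q12    q5   q6 
   q13   q11  q12 
   q14   q13  q14 
(> = start, * = accepting)

start=q0; accept=q5,q10; q0-a>q1; q0-b>q2; q1-a>q3; q1-b>q4; q2-a>q5; q2-b>q6; q3-a>q7; q3-b>q8; q4-a>q9; q4-b>q10; q5-a>q3; q5-b>q4; q6-a>q5; q6-b>q6; q7-a>q11; q7-b>q12; q8-a>q13; q8-b>q14; q9-a>q7; q9-b>q8; q10-a>q9; q10-b>q10; q11-a>q3; q11-b>q4; q12-a>q5; q12-b>q6; q13-a>q11; q13-b>q12; q14-a>q13; q14-b>q14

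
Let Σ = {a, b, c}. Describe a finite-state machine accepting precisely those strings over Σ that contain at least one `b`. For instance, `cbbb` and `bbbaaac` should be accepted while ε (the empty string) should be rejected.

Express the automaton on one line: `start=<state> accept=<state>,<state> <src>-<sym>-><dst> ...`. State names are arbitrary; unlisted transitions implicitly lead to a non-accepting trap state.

Count `b`s, saturating at 2: state s0 means no `b` yet, s1 means one `b` seen, s2 means more than one. Each `b` increments (capped at s2); other symbols loop. Accept from {s1, s2}.
A 3-state machine:
        a   b   c  
>  s0   s0  s1  s0 
 * s1   s1  s2  s1 
 * s2   s2  s2  s2 
(> = start, * = accepting)

start=s0 accept=s1,s2 s0-a->s0 s0-b->s1 s0-c->s0 s1-a->s1 s1-b->s2 s1-c->s1 s2-a->s2 s2-b->s2 s2-c->s2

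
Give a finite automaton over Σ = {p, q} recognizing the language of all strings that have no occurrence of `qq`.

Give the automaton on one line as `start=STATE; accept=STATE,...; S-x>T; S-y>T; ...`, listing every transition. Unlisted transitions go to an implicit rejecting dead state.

start=A; accept=A,B; A-p>A; A-q>B; B-p>A; B-q>C; C-p>C; C-q>C

Track partial matches of the forbidden pattern `qq`. State C is a dead state reached once `qq` has occurred; every other state accepts. A means no part of `qq` is currently matched.
       p  q 
>* A   A  B 
 * B   A  C 
   C   C  C 
(> = start, * = accepting)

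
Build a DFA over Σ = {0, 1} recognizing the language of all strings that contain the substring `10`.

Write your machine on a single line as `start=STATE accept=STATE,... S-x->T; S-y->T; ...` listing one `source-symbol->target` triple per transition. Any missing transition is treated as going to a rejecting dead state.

Track how much of `10` has been matched so far: state S0 is no progress, S2 is the absorbing accept state reached once `10` has occurred. Intermediate states record partial matches; on a mismatch, fall back to the longest reusable overlap.
3 states suffice.
        0   1  
>  S0   S0  S1 
   S1   S2  S1 
 * S2   S2  S2 
(> = start, * = accepting)

start=S0; accept=S2; S0-0->S0; S0-1->S1; S1-0->S2; S1-1->S1; S2-0->S2; S2-1->S2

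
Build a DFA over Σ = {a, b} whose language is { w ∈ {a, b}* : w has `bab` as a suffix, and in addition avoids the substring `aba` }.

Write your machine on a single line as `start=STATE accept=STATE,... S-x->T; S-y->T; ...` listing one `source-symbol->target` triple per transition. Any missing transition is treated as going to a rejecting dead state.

start=q0; accept=q6; q0-a->q1; q0-b->q2; q1-a->q1; q1-b->q3; q2-a->q4; q2-b->q2; q3-a->q5; q3-b->q2; q4-a->q1; q4-b->q6; q5-a->q7; q5-b->q8; q6-a->q5; q6-b->q2; q7-a->q7; q7-b->q9; q8-a->q5; q8-b->q9; q9-a->q5; q9-b->q9

Handle the two conditions separately and then intersect. One (4 states) tracks how much of the suffix `bab` has currently been matched; the other (4 states) tracks partial matches of the forbidden pattern `aba`. Each combined state is a pair, one component from each; accept when both components accept.
A 10-state machine:
        a   b  
>  q0   q1  q2 
   q1   q1  q3 
   q2   q4  q2 
   q3   q5  q2 
   q4   q1  q6 
   q5   q7  q8 
 * q6   q5  q2 
   q7   q7  q9 
   q8   q5  q9 
   q9   q5  q9 
(> = start, * = accepting)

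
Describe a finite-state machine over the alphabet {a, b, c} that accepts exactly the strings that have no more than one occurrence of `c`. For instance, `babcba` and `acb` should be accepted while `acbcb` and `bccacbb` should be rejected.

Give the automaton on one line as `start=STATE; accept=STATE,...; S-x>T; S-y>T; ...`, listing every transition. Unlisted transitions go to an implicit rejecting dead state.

start=s0; accept=s0,s1; s0-a>s0; s0-b>s0; s0-c>s1; s1-a>s1; s1-b>s1; s1-c>s2; s2-a>s2; s2-b>s2; s2-c>s2

Only the number of `c`s matters, and only up to 2. Make a chain s0 → s1 → s2 advanced by each `c` (with s2 absorbing); every other symbol self-loops. The accepting set is {s0, s1}.
With 3 states:
        a   b   c  
>* s0   s0  s0  s1 
 * s1   s1  s1  s2 
   s2   s2  s2  s2 
(> = start, * = accepting)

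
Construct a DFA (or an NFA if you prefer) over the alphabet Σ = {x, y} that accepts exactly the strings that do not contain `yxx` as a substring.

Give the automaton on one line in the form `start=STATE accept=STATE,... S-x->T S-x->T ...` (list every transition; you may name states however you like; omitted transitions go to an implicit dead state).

Track partial matches of the forbidden pattern `yxx`. State s3 is a dead state reached once `yxx` has occurred; every other state accepts. s0 means no part of `yxx` is currently matched.
4 states suffice.
        x   y  
>* s0   s0  s1 
 * s1   s2  s1 
 * s2   s3  s1 
   s3   s3  s3 
(> = start, * = accepting)

start=s0 accept=s0,s1,s2 s0-x->s0 s0-y->s1 s1-x->s2 s1-y->s1 s2-x->s3 s2-y->s1 s3-x->s3 s3-y->s3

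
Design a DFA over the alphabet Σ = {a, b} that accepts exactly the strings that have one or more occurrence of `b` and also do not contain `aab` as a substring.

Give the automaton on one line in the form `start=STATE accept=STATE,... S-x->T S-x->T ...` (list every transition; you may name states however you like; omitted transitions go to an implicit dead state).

Run two small machines in parallel and take their product. One (3 states) tracks the count of `b`s, saturating at 2; the other (4 states) tracks partial matches of the forbidden pattern `aab`. Each combined state is a pair, one component from each; accept when both components accept. After merging equivalent states the machine shrinks.
6 states suffice.
        a   b  
>  S0   S1  S2 
   S1   S3  S2 
 * S2   S4  S2 
   S3   S3  S3 
 * S4   S5  S2 
 * S5   S5  S3 
(> = start, * = accepting)

start=S0 accept=S2,S4,S5 S0-a->S1 S0-b->S2 S1-a->S3 S1-b->S2 S2-a->S4 S2-b->S2 S3-a->S3 S3-b->S3 S4-a->S5 S4-b->S2 S5-a->S5 S5-b->S3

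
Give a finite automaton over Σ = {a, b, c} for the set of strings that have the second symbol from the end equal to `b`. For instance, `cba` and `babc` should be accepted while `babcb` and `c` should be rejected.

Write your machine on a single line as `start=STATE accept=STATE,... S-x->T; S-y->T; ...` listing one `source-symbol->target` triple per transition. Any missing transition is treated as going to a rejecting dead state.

A DFA must remember the last 2 symbols (since which symbol is second-to-last isn't known until the input ends). Use one state per possible window of the last ≤2 symbols; accept from those whose window starts with `b`.
          a    b    c  
>  q0     q1   q2   q3 
   q1     q4   q5   q6 
   q2     q7   q8   q9 
   q3    q10  q11  q12 
   q4     q4   q5   q6 
   q5     q7   q8   q9 
   q6    q10  q11  q12 
 * q7     q4   q5   q6 
 * q8     q7   q8   q9 
 * q9    q10  q11  q12 
   q10    q4   q5   q6 
   q11    q7   q8   q9 
   q12   q10  q11  q12 
(> = start, * = accepting)

start=q0; accept=q7,q8,q9; q0-a->q1; q0-b->q2; q0-c->q3; q1-a->q4; q1-b->q5; q1-c->q6; q2-a->q7; q2-b->q8; q2-c->q9; q3-a->q10; q3-b->q11; q3-c->q12; q4-a->q4; q4-b->q5; q4-c->q6; q5-a->q7; q5-b->q8; q5-c->q9; q6-a->q10; q6-b->q11; q6-c->q12; q7-a->q4; q7-b->q5; q7-c->q6; q8-a->q7; q8-b->q8; q8-c->q9; q9-a->q10; q9-b->q11; q9-c->q12; q10-a->q4; q10-b->q5; q10-c->q6; q11-a->q7; q11-b->q8; q11-c->q9; q12-a->q10; q12-b->q11; q12-c->q12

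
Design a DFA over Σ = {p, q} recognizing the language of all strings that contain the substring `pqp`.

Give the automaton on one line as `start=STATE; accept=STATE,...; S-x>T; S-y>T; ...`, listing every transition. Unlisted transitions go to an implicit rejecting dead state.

start=s0; accept=s3; s0-p>s1; s0-q>s0; s1-p>s1; s1-q>s2; s2-p>s3; s2-q>s0; s3-p>s3; s3-q>s3

States s0..s2 record the length of the longest prefix of `pqp` that matches the current input suffix. Reaching s3 means `pqp` has been seen, and we stay there forever. Accept from s3.
4 states suffice.
        p   q  
>  s0   s1  s0 
   s1   s1  s2 
   s2   s3  s0 
 * s3   s3  s3 
(> = start, * = accepting)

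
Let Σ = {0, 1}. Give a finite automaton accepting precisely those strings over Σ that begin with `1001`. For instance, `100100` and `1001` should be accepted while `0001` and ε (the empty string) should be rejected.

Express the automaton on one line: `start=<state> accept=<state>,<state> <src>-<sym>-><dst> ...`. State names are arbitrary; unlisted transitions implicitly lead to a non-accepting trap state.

start=A accept=E A-0->F A-1->B B-0->C B-1->F C-0->D C-1->F D-0->F D-1->E E-0->E E-1->E F-0->F F-1->F

Walk along `1001` while the input agrees: from A take `1` to B, and so on. Any deviation drops to the rejecting sink F. Once E is reached the prefix is confirmed and every continuation is accepted.
6 states suffice.
       0  1 
>  A   F  B 
   B   C  F 
   C   D  F 
   D   F  E 
 * E   E  E 
   F   F  F 
(> = start, * = accepting)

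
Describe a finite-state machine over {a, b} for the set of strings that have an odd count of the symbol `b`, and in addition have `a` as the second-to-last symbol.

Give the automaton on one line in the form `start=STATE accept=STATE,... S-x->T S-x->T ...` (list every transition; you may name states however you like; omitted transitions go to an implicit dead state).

Run two small machines in parallel and take their product. One (2 states) tracks the count of `b`s modulo 2; the other (7 states) tracks the last 2 symbols read. Each combined state is a pair, one component from each; accept when both components accept. Minimizing collapses redundant product states.
6 states suffice.
        a   b  
>  S0   S1  S2 
   S1   S1  S3 
   S2   S4  S0 
 * S3   S4  S0 
   S4   S5  S0 
 * S5   S5  S0 
(> = start, * = accepting)

start=S0 accept=S3,S5 S0-a->S1 S0-b->S2 S1-a->S1 S1-b->S3 S2-a->S4 S2-b->S0 S3-a->S4 S3-b->S0 S4-a->S5 S4-b->S0 S5-a->S5 S5-b->S0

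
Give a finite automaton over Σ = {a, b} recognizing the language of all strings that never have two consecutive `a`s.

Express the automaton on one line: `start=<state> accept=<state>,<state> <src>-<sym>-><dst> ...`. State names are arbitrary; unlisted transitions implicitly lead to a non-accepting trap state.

start=q0 accept=q0,q1 q0-a->q1 q0-b->q0 q1-a->q2 q1-b->q0 q2-a->q2 q2-b->q2

This is the complement of 'contains `aa`'. Use the same substring-matching states — q0 through q2 holding how much of `aa` has just been matched — but flip the accepting set: everything except the trap q2 accepts.
        a   b  
>* q0   q1  q0 
 * q1   q2  q0 
   q2   q2  q2 
(> = start, * = accepting)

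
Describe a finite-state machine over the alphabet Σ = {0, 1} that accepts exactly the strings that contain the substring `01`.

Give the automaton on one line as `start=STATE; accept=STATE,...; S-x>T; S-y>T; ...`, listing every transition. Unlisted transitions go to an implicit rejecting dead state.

Track how much of `01` has been matched so far: state q0 is no progress, q2 is the absorbing accept state reached once `01` has occurred. Intermediate states record partial matches; on a mismatch, fall back to the longest reusable overlap.
3 states suffice.
        0   1  
>  q0   q1  q0 
   q1   q1  q2 
 * q2   q2  q2 
(> = start, * = accepting)

start=q0; accept=q2; q0-0>q1; q0-1>q0; q1-0>q1; q1-1>q2; q2-0>q2; q2-1>q2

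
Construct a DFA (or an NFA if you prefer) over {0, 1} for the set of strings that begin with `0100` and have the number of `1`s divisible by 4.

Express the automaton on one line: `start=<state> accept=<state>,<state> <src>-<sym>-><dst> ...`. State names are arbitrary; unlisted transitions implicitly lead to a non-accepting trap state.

start=s0 accept=s11 s0-0->s1 s0-1->s2 s1-0->s3 s1-1->s4 s2-0->s2 s2-1->s5 s3-0->s3 s3-1->s2 s4-0->s6 s4-1->s5 s5-0->s5 s5-1->s7 s6-0->s8 s6-1->s5 s7-0->s7 s7-1->s3 s8-0->s8 s8-1->s9 s9-0->s9 s9-1->s10 s10-0->s10 s10-1->s11 s11-0->s11 s11-1->s8

Handle the two conditions separately and then intersect. One (6 states) tracks whether the input so far still matches the prefix `0100`; the other (4 states) tracks the count of `1`s modulo 4. Each combined state is a pair, one component from each; accept when both components accept.
          0    1  
>  s0     s1   s2 
   s1     s3   s4 
   s2     s2   s5 
   s3     s3   s2 
   s4     s6   s5 
   s5     s5   s7 
   s6     s8   s5 
   s7     s7   s3 
   s8     s8   s9 
   s9     s9  s10 
   s10   s10  s11 
 * s11   s11   s8 
(> = start, * = accepting)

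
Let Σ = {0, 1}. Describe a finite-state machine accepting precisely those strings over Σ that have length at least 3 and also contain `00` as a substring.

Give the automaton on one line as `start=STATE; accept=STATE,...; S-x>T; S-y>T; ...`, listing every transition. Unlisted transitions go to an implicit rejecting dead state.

start=A; accept=F; A-0>B; A-1>C; B-0>D; B-1>C; C-0>E; C-1>C; D-0>F; D-1>F; E-0>F; E-1>C; F-0>F; F-1>F

Run two small machines in parallel and take their product. One (5 states) tracks the input length, saturating at 4; the other (3 states) tracks whether and how much of `00` has been seen. Each combined state is a pair, one component from each; accept when both components accept. After merging equivalent states the machine shrinks.
6 states suffice.
       0  1 
>  A   B  C 
   B   D  C 
   C   E  C 
   D   F  F 
   E   F  C 
 * F   F  F 
(> = start, * = accepting)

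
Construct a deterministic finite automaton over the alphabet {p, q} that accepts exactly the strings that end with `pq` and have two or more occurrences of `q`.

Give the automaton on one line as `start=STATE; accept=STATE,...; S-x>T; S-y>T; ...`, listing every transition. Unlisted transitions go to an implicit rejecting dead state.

start=S0; accept=S3; S0-p>S0; S0-q>S1; S1-p>S2; S1-q>S1; S2-p>S2; S2-q>S3; S3-p>S2; S3-q>S1

Build one automaton per condition and run them in lockstep. One (3 states) tracks how much of the suffix `pq` has currently been matched; the other (4 states) tracks the count of `q`s, saturating at 3. Each combined state is a pair, one component from each; accept when both components accept. Equivalent product states are then merged.
With 4 states:
        p   q  
>  S0   S0  S1 
   S1   S2  S1 
   S2   S2  S3 
 * S3   S2  S1 
(> = start, * = accepting)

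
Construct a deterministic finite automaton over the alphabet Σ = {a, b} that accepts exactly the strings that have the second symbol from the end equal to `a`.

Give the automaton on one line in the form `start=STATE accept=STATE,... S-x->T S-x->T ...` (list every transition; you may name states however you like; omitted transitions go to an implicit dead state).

start=q0 accept=q3,q4 q0-a->q1 q0-b->q2 q1-a->q3 q1-b->q4 q2-a->q5 q2-b->q6 q3-a->q3 q3-b->q4 q4-a->q5 q4-b->q6 q5-a->q3 q5-b->q4 q6-a->q5 q6-b->q6

A DFA must remember the last 2 symbols (since which symbol is second-to-last isn't known until the input ends). Use one state per possible window of the last ≤2 symbols; accept from those whose window starts with `a`.
With 7 states:
        a   b  
>  q0   q1  q2 
   q1   q3  q4 
   q2   q5  q6 
 * q3   q3  q4 
 * q4   q5  q6 
   q5   q3  q4 
   q6   q5  q6 
(> = start, * = accepting)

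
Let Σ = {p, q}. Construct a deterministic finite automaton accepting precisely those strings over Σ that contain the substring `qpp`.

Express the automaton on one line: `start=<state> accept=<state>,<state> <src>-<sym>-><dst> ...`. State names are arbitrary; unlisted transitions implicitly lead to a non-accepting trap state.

Track how much of `qpp` has been matched so far: state s0 is no progress, s3 is the absorbing accept state reached once `qpp` has occurred. Intermediate states record partial matches; on a mismatch, fall back to the longest reusable overlap.
With 4 states:
        p   q  
>  s0   s0  s1 
   s1   s2  s1 
   s2   s3  s1 
 * s3   s3  s3 
(> = start, * = accepting)

start=s0 accept=s3 s0-p->s0 s0-q->s1 s1-p->s2 s1-q->s1 s2-p->s3 s2-q->s1 s3-p->s3 s3-q->s3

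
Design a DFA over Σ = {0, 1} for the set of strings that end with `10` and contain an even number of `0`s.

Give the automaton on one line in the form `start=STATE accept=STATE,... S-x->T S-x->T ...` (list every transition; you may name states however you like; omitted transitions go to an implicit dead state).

Build one automaton per condition and run them in lockstep. One (3 states) tracks how much of the suffix `10` has currently been matched; the other (2 states) tracks the count of `0`s modulo 2. Each combined state is a pair, one component from each; accept when both components accept. Minimizing collapses redundant product states.
With 4 states:
        0   1  
>  q0   q1  q0 
   q1   q0  q2 
   q2   q3  q2 
 * q3   q1  q0 
(> = start, * = accepting)

start=q0 accept=q3 q0-0->q1 q0-1->q0 q1-0->q0 q1-1->q2 q2-0->q3 q2-1->q2 q3-0->q1 q3-1->q0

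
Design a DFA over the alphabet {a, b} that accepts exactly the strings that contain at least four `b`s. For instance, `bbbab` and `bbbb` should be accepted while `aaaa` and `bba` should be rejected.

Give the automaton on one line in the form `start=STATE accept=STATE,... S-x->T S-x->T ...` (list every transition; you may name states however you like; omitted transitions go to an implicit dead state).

Count `b`s, saturating at 5: states S0 through S4 mean 0 through 4 `b`s seen; S5 means more than 4. Each `b` increments (capped at S5); other symbols loop. Accept from {S4, S5}.
6 states suffice.
        a   b  
>  S0   S0  S1 
   S1   S1  S2 
   S2   S2  S3 
   S3   S3  S4 
 * S4   S4  S5 
 * S5   S5  S5 
(> = start, * = accepting)

start=S0 accept=S4,S5 S0-a->S0 S0-b->S1 S1-a->S1 S1-b->S2 S2-a->S2 S2-b->S3 S3-a->S3 S3-b->S4 S4-a->S4 S4-b->S5 S5-a->S5 S5-b->S5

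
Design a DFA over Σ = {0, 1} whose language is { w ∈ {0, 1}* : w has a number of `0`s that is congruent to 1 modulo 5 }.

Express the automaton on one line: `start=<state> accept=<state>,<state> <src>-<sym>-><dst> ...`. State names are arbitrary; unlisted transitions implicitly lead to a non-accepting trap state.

start=A accept=B A-0->B A-1->A B-0->C B-1->B C-0->D C-1->C D-0->E D-1->D E-0->A E-1->E

Keep the running count of `0`s modulo 5: each `0` advances along the cycle A → B → C → D → E → A while other symbols loop. Accept at B.
       0  1 
>  A   B  A 
 * B   C  B 
   C   D  C 
   D   E  D 
   E   A  E 
(> = start, * = accepting)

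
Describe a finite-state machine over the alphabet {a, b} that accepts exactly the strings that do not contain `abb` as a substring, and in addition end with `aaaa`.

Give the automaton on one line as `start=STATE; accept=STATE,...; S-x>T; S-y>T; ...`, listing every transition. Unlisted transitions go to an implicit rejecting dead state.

Handle the two conditions separately and then intersect. The first has 4 states tracking partial matches of the forbidden pattern `abb`; the second has 5 states tracking how much of the suffix `aaaa` has currently been matched. A product state is a pair (one from each), accepting exactly when both do. Minimizing collapses redundant product states.
7 states suffice.
        a   b  
>  q0   q1  q0 
   q1   q2  q3 
   q2   q4  q3 
   q3   q1  q5 
   q4   q6  q3 
   q5   q5  q5 
 * q6   q6  q3 
(> = start, * = accepting)

start=q0; accept=q6; q0-a>q1; q0-b>q0; q1-a>q2; q1-b>q3; q2-a>q4; q2-b>q3; q3-a>q1; q3-b>q5; q4-a>q6; q4-b>q3; q5-a>q5; q5-b>q5; q6-a>q6; q6-b>q3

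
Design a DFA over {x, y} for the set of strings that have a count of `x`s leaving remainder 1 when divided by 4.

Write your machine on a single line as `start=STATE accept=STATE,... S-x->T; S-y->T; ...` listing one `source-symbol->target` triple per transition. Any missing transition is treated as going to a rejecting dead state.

start=A; accept=B; A-x->B; A-y->A; B-x->C; B-y->B; C-x->D; C-y->C; D-x->A; D-y->D

Keep the running count of `x`s modulo 4: each `x` advances along the cycle A → B → C → D → A while other symbols loop. Accept at B.
       x  y 
>  A   B  A 
 * B   C  B 
   C   D  C 
   D   A  D 
(> = start, * = accepting)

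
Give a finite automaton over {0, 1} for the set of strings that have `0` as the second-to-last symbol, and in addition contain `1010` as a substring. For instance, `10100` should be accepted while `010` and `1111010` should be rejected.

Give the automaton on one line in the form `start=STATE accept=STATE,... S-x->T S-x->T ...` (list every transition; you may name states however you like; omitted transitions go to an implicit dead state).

Build one automaton per condition and run them in lockstep. One (7 states) tracks the last 2 symbols read; the other (5 states) tracks whether and how much of `1010` has been seen. Each combined state is a pair, one component from each; accept when both components accept. After merging equivalent states the machine shrinks.
With 8 states:
        0   1  
>  q0   q0  q1 
   q1   q2  q1 
   q2   q0  q3 
   q3   q4  q1 
   q4   q5  q6 
 * q5   q5  q6 
 * q6   q4  q7 
   q7   q4  q7 
(> = start, * = accepting)

start=q0 accept=q5,q6 q0-0->q0 q0-1->q1 q1-0->q2 q1-1->q1 q2-0->q0 q2-1->q3 q3-0->q4 q3-1->q1 q4-0->q5 q4-1->q6 q5-0->q5 q5-1->q6 q6-0->q4 q6-1->q7 q7-0->q4 q7-1->q7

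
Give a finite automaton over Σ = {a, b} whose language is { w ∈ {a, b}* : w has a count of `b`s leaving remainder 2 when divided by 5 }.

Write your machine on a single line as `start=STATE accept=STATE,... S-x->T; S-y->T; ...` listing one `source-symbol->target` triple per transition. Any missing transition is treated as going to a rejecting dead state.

start=q0; accept=q2; q0-a->q0; q0-b->q1; q1-a->q1; q1-b->q2; q2-a->q2; q2-b->q3; q3-a->q3; q3-b->q4; q4-a->q4; q4-b->q0

Keep the running count of `b`s modulo 5: each `b` advances along the cycle q0 → q1 → q2 → q3 → q4 → q0 while other symbols loop. Accept at q2.
A 5-state machine:
        a   b  
>  q0   q0  q1 
   q1   q1  q2 
 * q2   q2  q3 
   q3   q3  q4 
   q4   q4  q0 
(> = start, * = accepting)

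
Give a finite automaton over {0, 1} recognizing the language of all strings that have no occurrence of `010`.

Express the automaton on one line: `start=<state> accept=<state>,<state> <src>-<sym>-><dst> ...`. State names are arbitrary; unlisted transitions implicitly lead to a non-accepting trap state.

Track partial matches of the forbidden pattern `010`. State q3 is a dead state reached once `010` has occurred; every other state accepts. q0 means no part of `010` is currently matched.
4 states suffice.
        0   1  
>* q0   q1  q0 
 * q1   q1  q2 
 * q2   q3  q0 
   q3   q3  q3 
(> = start, * = accepting)

start=q0 accept=q0,q1,q2 q0-0->q1 q0-1->q0 q1-0->q1 q1-1->q2 q2-0->q3 q2-1->q0 q3-0->q3 q3-1->q3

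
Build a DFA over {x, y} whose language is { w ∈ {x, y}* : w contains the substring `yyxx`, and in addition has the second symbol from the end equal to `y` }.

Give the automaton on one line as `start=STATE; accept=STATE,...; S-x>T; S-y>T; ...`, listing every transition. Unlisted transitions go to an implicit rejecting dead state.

start=q0; accept=q10,q11; q0-x>q1; q0-y>q2; q1-x>q3; q1-y>q4; q2-x>q5; q2-y>q6; q3-x>q3; q3-y>q4; q4-x>q5; q4-y>q6; q5-x>q3; q5-y>q4; q6-x>q7; q6-y>q6; q7-x>q8; q7-y>q4; q8-x>q8; q8-y>q9; q9-x>q10; q9-y>q11; q10-x>q8; q10-y>q9; q11-x>q10; q11-y>q11

Build one automaton per condition and run them in lockstep. One (5 states) tracks whether and how much of `yyxx` has been seen; the other (7 states) tracks the last 2 symbols read. Each combined state is a pair, one component from each; accept when both components accept.
12 states suffice.
          x    y  
>  q0     q1   q2 
   q1     q3   q4 
   q2     q5   q6 
   q3     q3   q4 
   q4     q5   q6 
   q5     q3   q4 
   q6     q7   q6 
   q7     q8   q4 
   q8     q8   q9 
   q9    q10  q11 
 * q10    q8   q9 
 * q11   q10  q11 
(> = start, * = accepting)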